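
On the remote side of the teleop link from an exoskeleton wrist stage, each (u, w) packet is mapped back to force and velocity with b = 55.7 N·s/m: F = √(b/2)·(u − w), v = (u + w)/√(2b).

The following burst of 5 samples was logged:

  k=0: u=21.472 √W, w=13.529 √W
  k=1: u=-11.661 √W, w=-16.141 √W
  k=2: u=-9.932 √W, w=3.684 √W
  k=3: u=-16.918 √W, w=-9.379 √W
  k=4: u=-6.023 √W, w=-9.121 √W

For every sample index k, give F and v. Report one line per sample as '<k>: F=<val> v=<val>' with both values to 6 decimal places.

0: F=41.917673 v=3.316178
1: F=23.642348 v=-2.634107
2: F=-71.855852 v=-0.591968
3: F=-39.785639 v=-2.491516
4: F=16.349106 v=-1.434822

k=0: u−w=7.943000, u+w=35.001000; √(b/2)=5.277310, √(2b)=10.554620; F=5.277310×7.943=41.917673, v=35.001000/10.554620=3.316178
k=1: u−w=4.480000, u+w=-27.802000; √(b/2)=5.277310, √(2b)=10.554620; F=5.277310×4.48=23.642348, v=-27.802000/10.554620=-2.634107
k=2: u−w=-13.616000, u+w=-6.248000; √(b/2)=5.277310, √(2b)=10.554620; F=5.277310×(-13.616)=-71.855852, v=-6.248000/10.554620=-0.591968
k=3: u−w=-7.539000, u+w=-26.297000; √(b/2)=5.277310, √(2b)=10.554620; F=5.277310×(-7.539)=-39.785639, v=-26.297000/10.554620=-2.491516
k=4: u−w=3.098000, u+w=-15.144000; √(b/2)=5.277310, √(2b)=10.554620; F=5.277310×3.098=16.349106, v=-15.144000/10.554620=-1.434822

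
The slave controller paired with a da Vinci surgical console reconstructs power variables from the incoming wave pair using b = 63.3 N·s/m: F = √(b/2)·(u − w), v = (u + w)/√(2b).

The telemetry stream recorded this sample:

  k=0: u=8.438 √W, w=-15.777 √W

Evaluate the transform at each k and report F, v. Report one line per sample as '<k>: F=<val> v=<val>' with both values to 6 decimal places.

k=0: u−w=24.215000, u+w=-7.339000; √(b/2)=5.625833, √(2b)=11.251667; F=5.625833×24.215=136.229553, v=-7.339000/11.251667=-0.652259

0: F=136.229553 v=-0.652259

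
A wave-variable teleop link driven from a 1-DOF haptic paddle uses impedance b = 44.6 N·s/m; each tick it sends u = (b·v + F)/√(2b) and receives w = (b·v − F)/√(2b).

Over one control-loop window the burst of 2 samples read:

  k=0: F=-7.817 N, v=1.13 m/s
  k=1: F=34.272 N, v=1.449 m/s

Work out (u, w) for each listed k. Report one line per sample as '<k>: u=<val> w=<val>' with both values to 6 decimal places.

k=0: b·v=44.6×1.13=50.398000; √(2b)=9.444575; u=(50.398000+(-7.817))/9.444575=4.508514, w=(50.398000−(-7.817))/9.444575=6.163856
k=1: b·v=44.6×1.449=64.625400; √(2b)=9.444575; u=(64.625400+34.272)/9.444575=10.471344, w=(64.625400−34.272)/9.444575=3.213845

0: u=4.508514 w=6.163856
1: u=10.471344 w=3.213845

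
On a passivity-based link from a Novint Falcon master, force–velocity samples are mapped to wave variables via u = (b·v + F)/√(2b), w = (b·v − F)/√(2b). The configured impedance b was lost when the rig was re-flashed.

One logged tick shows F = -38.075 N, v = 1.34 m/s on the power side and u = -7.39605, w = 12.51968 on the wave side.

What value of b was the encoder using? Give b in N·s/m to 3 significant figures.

u + w = 5.12363;  u + w = √(2b)·v, so √(2b) = 5.12363/1.34 = 3.82360.
b = (√(2b))²/2 = 14.61995/2 = 7.30998.
(Check via u − w = 2F/√(2b): u − w = -19.91573, 2F/√(2b) = -19.91576.)

b = 7.31 N·s/m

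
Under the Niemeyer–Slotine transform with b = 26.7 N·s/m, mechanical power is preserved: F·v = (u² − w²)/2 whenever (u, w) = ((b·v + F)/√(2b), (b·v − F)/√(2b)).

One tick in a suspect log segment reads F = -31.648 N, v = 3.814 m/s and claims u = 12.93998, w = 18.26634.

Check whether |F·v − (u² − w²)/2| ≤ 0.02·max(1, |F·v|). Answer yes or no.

no

F·v = (-31.648)×3.814 = -120.70547 W.
(u² − w²)/2 = (167.44308 − 333.65918)/2 = -83.10805 W.
|Δ| = 37.59742;  2% of max(1, |F·v|) = 2.41411.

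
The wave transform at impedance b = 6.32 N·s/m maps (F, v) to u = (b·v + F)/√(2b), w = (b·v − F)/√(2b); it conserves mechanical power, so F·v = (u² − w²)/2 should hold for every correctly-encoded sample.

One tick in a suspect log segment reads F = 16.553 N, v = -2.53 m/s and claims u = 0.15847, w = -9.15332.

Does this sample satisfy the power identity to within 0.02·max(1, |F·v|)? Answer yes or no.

F·v = 16.553×(-2.53) = -41.87909 W.
(u² − w²)/2 = (0.02511 − 83.78327)/2 = -41.87908 W.
|Δ| = 0.00001;  2% of max(1, |F·v|) = 0.83758.

yes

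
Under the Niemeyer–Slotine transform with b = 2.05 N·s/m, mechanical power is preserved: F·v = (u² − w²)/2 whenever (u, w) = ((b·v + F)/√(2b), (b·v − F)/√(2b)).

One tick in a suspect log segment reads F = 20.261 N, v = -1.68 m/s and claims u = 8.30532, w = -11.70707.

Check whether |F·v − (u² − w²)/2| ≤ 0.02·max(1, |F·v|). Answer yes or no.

yes

F·v = 20.261×(-1.68) = -34.0385 W.
(u² − w²)/2 = (68.9783 − 137.0555)/2 = -34.0386 W.
|Δ| = 0.0001;  2% of max(1, |F·v|) = 0.6808.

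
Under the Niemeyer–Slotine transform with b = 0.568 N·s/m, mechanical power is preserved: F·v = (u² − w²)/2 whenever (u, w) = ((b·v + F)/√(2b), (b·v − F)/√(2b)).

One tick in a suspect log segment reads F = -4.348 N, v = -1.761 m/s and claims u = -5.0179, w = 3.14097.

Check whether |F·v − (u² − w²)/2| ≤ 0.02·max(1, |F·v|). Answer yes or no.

yes

F·v = (-4.348)×(-1.761) = 7.6568 W.
(u² − w²)/2 = (25.1793 − 9.8657)/2 = 7.6568 W.
|Δ| = 0.0000;  2% of max(1, |F·v|) = 0.1531.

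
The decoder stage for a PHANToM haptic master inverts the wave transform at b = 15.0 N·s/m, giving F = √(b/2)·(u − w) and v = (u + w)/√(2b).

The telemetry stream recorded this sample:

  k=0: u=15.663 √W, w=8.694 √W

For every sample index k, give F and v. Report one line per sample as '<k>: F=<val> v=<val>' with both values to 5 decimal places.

k=0: u−w=6.96900, u+w=24.35700; √(b/2)=2.73861, √(2b)=5.47723; F=2.73861×6.969=19.08539, v=24.35700/5.47723=4.44696

0: F=19.08539 v=4.44696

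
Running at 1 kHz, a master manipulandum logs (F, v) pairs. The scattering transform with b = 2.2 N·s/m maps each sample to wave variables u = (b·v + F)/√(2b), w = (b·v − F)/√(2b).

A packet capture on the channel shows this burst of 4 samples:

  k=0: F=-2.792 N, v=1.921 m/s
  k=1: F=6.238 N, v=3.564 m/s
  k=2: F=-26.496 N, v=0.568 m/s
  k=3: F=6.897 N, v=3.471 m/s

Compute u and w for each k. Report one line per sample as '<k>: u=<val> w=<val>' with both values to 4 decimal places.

0: u=0.6837 w=3.3458
1: u=6.7118 w=0.7641
2: u=-12.0357 w=13.2272
3: u=6.9284 w=0.3524

k=0: b·v=2.2×1.921=4.2262; √(2b)=2.0976; u=(4.2262+(-2.792))/2.0976=0.6837, w=(4.2262−(-2.792))/2.0976=3.3458
k=1: b·v=2.2×3.564=7.8408; √(2b)=2.0976; u=(7.8408+6.238)/2.0976=6.7118, w=(7.8408−6.238)/2.0976=0.7641
k=2: b·v=2.2×0.568=1.2496; √(2b)=2.0976; u=(1.2496+(-26.496))/2.0976=-12.0357, w=(1.2496−(-26.496))/2.0976=13.2272
k=3: b·v=2.2×3.471=7.6362; √(2b)=2.0976; u=(7.6362+6.897)/2.0976=6.9284, w=(7.6362−6.897)/2.0976=0.3524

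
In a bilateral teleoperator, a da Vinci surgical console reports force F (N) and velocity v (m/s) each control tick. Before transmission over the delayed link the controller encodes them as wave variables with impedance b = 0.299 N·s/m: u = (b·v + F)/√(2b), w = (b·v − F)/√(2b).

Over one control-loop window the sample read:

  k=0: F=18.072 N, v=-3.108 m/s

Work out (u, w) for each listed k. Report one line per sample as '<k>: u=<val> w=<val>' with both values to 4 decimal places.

k=0: b·v=0.299×(-3.108)=-0.9293; √(2b)=0.7733; u=(-0.9293+18.072)/0.7733=22.1681, w=(-0.9293−18.072)/0.7733=-24.5715

0: u=22.1681 w=-24.5715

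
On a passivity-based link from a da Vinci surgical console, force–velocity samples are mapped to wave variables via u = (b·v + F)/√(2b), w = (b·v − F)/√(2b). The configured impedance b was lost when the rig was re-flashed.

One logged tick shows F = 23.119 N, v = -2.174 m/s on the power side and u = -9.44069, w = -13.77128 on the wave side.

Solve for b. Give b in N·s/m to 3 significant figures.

u + w = -23.2120;  u + w = √(2b)·v, so √(2b) = -23.2120/(-2.174) = 10.6771.
b = (√(2b))²/2 = 114.0000/2 = 57.0000.
(Check via u − w = 2F/√(2b): u − w = 4.3306, 2F/√(2b) = 4.3306.)

b = 57 N·s/m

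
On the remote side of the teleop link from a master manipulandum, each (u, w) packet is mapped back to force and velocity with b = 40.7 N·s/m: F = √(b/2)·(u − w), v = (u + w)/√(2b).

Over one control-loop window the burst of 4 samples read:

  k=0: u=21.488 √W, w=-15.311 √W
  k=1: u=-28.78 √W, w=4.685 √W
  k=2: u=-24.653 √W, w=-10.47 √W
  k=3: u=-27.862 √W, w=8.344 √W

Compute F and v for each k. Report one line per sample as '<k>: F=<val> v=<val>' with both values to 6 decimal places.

0: F=166.003874 v=0.684645
1: F=-150.963875 v=-2.670636
2: F=-63.980895 v=-3.892955
3: F=-163.328793 v=-2.163332

k=0: u−w=36.799000, u+w=6.177000; √(b/2)=4.511097, √(2b)=9.022195; F=4.511097×36.799=166.003874, v=6.177000/9.022195=0.684645
k=1: u−w=-33.465000, u+w=-24.095000; √(b/2)=4.511097, √(2b)=9.022195; F=4.511097×(-33.465)=-150.963875, v=-24.095000/9.022195=-2.670636
k=2: u−w=-14.183000, u+w=-35.123000; √(b/2)=4.511097, √(2b)=9.022195; F=4.511097×(-14.183)=-63.980895, v=-35.123000/9.022195=-3.892955
k=3: u−w=-36.206000, u+w=-19.518000; √(b/2)=4.511097, √(2b)=9.022195; F=4.511097×(-36.206)=-163.328793, v=-19.518000/9.022195=-2.163332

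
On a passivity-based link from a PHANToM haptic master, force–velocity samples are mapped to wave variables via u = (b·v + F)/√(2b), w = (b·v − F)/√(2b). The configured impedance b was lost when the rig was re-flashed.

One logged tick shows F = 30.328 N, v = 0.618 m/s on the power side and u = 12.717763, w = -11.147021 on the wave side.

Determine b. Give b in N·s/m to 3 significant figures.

b = 3.23 N·s/m

u + w = 1.570742;  u + w = √(2b)·v, so √(2b) = 1.570742/0.618 = 2.541654.
b = (√(2b))²/2 = 6.460004/2 = 3.230002.
(Check via u − w = 2F/√(2b): u − w = 23.864784, 2F/√(2b) = 23.864777.)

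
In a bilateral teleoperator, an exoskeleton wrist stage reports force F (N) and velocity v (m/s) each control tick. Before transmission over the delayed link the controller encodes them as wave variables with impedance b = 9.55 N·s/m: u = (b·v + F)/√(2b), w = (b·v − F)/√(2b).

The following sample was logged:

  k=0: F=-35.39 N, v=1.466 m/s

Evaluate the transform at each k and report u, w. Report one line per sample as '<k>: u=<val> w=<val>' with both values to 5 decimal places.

0: u=-4.89427 w=11.30121

k=0: b·v=9.55×1.466=14.00030; √(2b)=4.37035; u=(14.00030+(-35.39))/4.37035=-4.89427, w=(14.00030−(-35.39))/4.37035=11.30121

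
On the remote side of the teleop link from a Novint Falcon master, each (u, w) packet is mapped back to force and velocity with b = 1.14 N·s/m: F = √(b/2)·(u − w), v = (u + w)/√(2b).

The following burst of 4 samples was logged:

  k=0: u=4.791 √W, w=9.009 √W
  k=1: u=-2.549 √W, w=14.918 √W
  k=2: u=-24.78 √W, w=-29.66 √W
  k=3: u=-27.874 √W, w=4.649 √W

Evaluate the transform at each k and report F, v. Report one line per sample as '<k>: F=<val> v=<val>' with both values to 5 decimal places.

k=0: u−w=-4.21800, u+w=13.80000; √(b/2)=0.75498, √(2b)=1.50997; F=0.75498×(-4.218)=-3.18452, v=13.80000/1.50997=9.13927
k=1: u−w=-17.46700, u+w=12.36900; √(b/2)=0.75498, √(2b)=1.50997; F=0.75498×(-17.467)=-13.18730, v=12.36900/1.50997=8.19157
k=2: u−w=4.88000, u+w=-54.44000; √(b/2)=0.75498, √(2b)=1.50997; F=0.75498×4.88=3.68432, v=-54.44000/1.50997=-36.05377
k=3: u−w=-32.52300, u+w=-23.22500; √(b/2)=0.75498, √(2b)=1.50997; F=0.75498×(-32.523)=-24.55433, v=-23.22500/1.50997=-15.38113

0: F=-3.18452 v=9.13927
1: F=-13.18730 v=8.19157
2: F=3.68432 v=-36.05377
3: F=-24.55433 v=-15.38113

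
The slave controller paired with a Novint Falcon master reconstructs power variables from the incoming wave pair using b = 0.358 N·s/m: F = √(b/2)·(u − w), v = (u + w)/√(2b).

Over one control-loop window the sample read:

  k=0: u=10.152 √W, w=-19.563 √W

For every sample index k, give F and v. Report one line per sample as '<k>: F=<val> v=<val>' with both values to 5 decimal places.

0: F=12.57194 v=-11.12191

k=0: u−w=29.71500, u+w=-9.41100; √(b/2)=0.42308, √(2b)=0.84617; F=0.42308×29.715=12.57194, v=-9.41100/0.84617=-11.12191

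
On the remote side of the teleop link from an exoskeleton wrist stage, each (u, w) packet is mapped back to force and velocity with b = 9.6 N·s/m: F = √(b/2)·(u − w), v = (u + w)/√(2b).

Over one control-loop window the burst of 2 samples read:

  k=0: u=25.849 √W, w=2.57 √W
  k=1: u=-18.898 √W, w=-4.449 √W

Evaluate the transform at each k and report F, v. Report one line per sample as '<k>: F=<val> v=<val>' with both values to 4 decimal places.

0: F=51.0017 v=6.4857
1: F=-31.6562 v=-5.3282

k=0: u−w=23.2790, u+w=28.4190; √(b/2)=2.1909, √(2b)=4.3818; F=2.1909×23.279=51.0017, v=28.4190/4.3818=6.4857
k=1: u−w=-14.4490, u+w=-23.3470; √(b/2)=2.1909, √(2b)=4.3818; F=2.1909×(-14.449)=-31.6562, v=-23.3470/4.3818=-5.3282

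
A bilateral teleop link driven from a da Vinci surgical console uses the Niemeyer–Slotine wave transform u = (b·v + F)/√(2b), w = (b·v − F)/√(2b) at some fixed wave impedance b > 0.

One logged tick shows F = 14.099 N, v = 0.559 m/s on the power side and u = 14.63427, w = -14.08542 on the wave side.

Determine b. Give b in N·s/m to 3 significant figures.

b = 0.482 N·s/m

u + w = 0.5489;  u + w = √(2b)·v, so √(2b) = 0.5489/0.559 = 0.9818.
b = (√(2b))²/2 = 0.9640/2 = 0.4820.
(Check via u − w = 2F/√(2b): u − w = 28.7197, 2F/√(2b) = 28.7195.)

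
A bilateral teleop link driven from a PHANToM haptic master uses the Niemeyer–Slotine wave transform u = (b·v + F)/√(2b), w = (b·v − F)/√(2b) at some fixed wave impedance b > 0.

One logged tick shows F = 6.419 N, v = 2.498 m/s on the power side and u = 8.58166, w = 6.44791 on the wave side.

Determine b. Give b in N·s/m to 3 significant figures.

b = 18.1 N·s/m

u + w = 15.0296;  u + w = √(2b)·v, so √(2b) = 15.0296/2.498 = 6.0166.
b = (√(2b))²/2 = 36.2000/2 = 18.1000.
(Check via u − w = 2F/√(2b): u − w = 2.1337, 2F/√(2b) = 2.1337.)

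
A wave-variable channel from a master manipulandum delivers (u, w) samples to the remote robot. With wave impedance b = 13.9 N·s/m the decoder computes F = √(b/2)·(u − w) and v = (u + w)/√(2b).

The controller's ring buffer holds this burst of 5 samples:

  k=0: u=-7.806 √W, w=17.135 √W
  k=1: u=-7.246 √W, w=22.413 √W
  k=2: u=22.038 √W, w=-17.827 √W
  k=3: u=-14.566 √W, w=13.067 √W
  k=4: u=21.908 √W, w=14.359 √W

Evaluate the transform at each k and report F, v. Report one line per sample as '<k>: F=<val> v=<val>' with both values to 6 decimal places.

0: F=-65.751591 v=1.769346
1: F=-78.189585 v=2.876586
2: F=105.095512 v=0.798662
3: F=-72.848471 v=-0.284302
4: F=19.901317 v=6.878429

k=0: u−w=-24.941000, u+w=9.329000; √(b/2)=2.636285, √(2b)=5.272571; F=2.636285×(-24.941)=-65.751591, v=9.329000/5.272571=1.769346
k=1: u−w=-29.659000, u+w=15.167000; √(b/2)=2.636285, √(2b)=5.272571; F=2.636285×(-29.659)=-78.189585, v=15.167000/5.272571=2.876586
k=2: u−w=39.865000, u+w=4.211000; √(b/2)=2.636285, √(2b)=5.272571; F=2.636285×39.865=105.095512, v=4.211000/5.272571=0.798662
k=3: u−w=-27.633000, u+w=-1.499000; √(b/2)=2.636285, √(2b)=5.272571; F=2.636285×(-27.633)=-72.848471, v=-1.499000/5.272571=-0.284302
k=4: u−w=7.549000, u+w=36.267000; √(b/2)=2.636285, √(2b)=5.272571; F=2.636285×7.549=19.901317, v=36.267000/5.272571=6.878429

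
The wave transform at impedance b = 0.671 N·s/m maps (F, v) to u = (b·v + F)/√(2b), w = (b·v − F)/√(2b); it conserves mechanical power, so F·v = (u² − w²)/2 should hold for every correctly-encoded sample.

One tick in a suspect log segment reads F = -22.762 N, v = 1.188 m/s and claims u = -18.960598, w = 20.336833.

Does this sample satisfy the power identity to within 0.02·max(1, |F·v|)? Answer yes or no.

yes

F·v = (-22.762)×1.188 = -27.041256 W.
(u² − w²)/2 = (359.504277 − 413.586776)/2 = -27.041250 W.
|Δ| = 0.000006;  2% of max(1, |F·v|) = 0.540825.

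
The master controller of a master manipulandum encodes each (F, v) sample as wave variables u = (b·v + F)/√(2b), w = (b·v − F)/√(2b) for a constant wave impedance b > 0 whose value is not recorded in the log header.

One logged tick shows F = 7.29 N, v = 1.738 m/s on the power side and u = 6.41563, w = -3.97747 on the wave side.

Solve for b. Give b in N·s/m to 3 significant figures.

u + w = 2.4382;  u + w = √(2b)·v, so √(2b) = 2.4382/1.738 = 1.4029.
b = (√(2b))²/2 = 1.9680/2 = 0.9840.
(Check via u − w = 2F/√(2b): u − w = 10.3931, 2F/√(2b) = 10.3931.)

b = 0.984 N·s/m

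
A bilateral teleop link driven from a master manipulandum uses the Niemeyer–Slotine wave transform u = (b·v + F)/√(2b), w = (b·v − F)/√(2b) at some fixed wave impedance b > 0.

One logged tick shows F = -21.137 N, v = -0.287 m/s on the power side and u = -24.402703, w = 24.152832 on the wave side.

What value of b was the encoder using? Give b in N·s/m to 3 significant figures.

u + w = -0.249871;  u + w = √(2b)·v, so √(2b) = -0.249871/(-0.287) = 0.870631.
b = (√(2b))²/2 = 0.757998/2 = 0.378999.
(Check via u − w = 2F/√(2b): u − w = -48.555535, 2F/√(2b) = -48.555607.)

b = 0.379 N·s/m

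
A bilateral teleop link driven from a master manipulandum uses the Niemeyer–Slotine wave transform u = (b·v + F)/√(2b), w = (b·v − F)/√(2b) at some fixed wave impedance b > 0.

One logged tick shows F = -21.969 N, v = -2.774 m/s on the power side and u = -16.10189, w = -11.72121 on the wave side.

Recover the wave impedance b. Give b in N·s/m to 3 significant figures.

u + w = -27.8231;  u + w = √(2b)·v, so √(2b) = -27.8231/(-2.774) = 10.0300.
b = (√(2b))²/2 = 100.6000/2 = 50.3000.
(Check via u − w = 2F/√(2b): u − w = -4.3807, 2F/√(2b) = -4.3807.)

b = 50.3 N·s/m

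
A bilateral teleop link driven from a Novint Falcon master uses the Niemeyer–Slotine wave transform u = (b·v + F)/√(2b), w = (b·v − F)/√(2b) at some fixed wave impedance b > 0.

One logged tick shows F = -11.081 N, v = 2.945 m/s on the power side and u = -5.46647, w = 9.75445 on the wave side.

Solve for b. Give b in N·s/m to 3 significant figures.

u + w = 4.2880;  u + w = √(2b)·v, so √(2b) = 4.2880/2.945 = 1.4560.
b = (√(2b))²/2 = 2.1200/2 = 1.0600.
(Check via u − w = 2F/√(2b): u − w = -15.2209, 2F/√(2b) = -15.2209.)

b = 1.06 N·s/m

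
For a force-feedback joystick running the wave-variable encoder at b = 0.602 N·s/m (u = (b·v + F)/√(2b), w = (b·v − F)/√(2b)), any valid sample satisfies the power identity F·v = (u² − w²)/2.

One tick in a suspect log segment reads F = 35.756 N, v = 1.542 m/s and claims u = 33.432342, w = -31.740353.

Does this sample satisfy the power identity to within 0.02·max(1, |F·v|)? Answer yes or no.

yes

F·v = 35.756×1.542 = 55.135752 W.
(u² − w²)/2 = (1117.721492 − 1007.450009)/2 = 55.135742 W.
|Δ| = 0.000010;  2% of max(1, |F·v|) = 1.102715.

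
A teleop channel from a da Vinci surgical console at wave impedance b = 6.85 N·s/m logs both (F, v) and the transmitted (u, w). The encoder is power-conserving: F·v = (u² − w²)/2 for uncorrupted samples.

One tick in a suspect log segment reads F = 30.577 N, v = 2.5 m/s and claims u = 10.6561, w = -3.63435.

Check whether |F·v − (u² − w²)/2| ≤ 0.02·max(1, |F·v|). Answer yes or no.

no

F·v = 30.577×2.5 = 76.44250 W.
(u² − w²)/2 = (113.55247 − 13.20850)/2 = 50.17198 W.
|Δ| = 26.27052;  2% of max(1, |F·v|) = 1.52885.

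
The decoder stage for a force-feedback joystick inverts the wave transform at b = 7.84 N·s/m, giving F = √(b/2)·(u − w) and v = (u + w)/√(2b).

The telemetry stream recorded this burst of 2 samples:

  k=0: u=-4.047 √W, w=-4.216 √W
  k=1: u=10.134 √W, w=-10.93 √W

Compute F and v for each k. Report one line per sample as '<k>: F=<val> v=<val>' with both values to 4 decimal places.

0: F=0.3346 v=-2.0867
1: F=41.7046 v=-0.2010

k=0: u−w=0.1690, u+w=-8.2630; √(b/2)=1.9799, √(2b)=3.9598; F=1.9799×0.169=0.3346, v=-8.2630/3.9598=-2.0867
k=1: u−w=21.0640, u+w=-0.7960; √(b/2)=1.9799, √(2b)=3.9598; F=1.9799×21.064=41.7046, v=-0.7960/3.9598=-0.2010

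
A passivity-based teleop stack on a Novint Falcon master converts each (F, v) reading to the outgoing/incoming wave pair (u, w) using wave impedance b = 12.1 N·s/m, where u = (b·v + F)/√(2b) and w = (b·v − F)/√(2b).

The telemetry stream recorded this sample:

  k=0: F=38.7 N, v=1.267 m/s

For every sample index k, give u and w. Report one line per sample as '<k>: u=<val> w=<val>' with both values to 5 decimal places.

k=0: b·v=12.1×1.267=15.33070; √(2b)=4.91935; u=(15.33070+38.7)/4.91935=10.98330, w=(15.33070−38.7)/4.91935=-4.75049

0: u=10.98330 w=-4.75049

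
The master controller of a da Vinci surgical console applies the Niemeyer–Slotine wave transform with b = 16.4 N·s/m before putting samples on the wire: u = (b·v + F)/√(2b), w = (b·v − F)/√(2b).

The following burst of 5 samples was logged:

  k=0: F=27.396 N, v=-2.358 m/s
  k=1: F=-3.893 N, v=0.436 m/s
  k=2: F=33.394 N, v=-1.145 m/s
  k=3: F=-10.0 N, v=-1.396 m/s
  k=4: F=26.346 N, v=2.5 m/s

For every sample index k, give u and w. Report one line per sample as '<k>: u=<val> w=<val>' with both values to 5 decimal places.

k=0: b·v=16.4×(-2.358)=-38.67120; √(2b)=5.72713; u=(-38.67120+27.396)/5.72713=-1.96874, w=(-38.67120−27.396)/5.72713=-11.53583
k=1: b·v=16.4×0.436=7.15040; √(2b)=5.72713; u=(7.15040+(-3.893))/5.72713=0.56877, w=(7.15040−(-3.893))/5.72713=1.92826
k=2: b·v=16.4×(-1.145)=-18.77800; √(2b)=5.72713; u=(-18.77800+33.394)/5.72713=2.55206, w=(-18.77800−33.394)/5.72713=-9.10963
k=3: b·v=16.4×(-1.396)=-22.89440; √(2b)=5.72713; u=(-22.89440+(-10.0))/5.72713=-5.74361, w=(-22.89440−(-10.0))/5.72713=-2.25146
k=4: b·v=16.4×2.5=41.00000; √(2b)=5.72713; u=(41.00000+26.346)/5.72713=11.75912, w=(41.00000−26.346)/5.72713=2.55870

0: u=-1.96874 w=-11.53583
1: u=0.56877 w=1.92826
2: u=2.55206 w=-9.10963
3: u=-5.74361 w=-2.25146
4: u=11.75912 w=2.55870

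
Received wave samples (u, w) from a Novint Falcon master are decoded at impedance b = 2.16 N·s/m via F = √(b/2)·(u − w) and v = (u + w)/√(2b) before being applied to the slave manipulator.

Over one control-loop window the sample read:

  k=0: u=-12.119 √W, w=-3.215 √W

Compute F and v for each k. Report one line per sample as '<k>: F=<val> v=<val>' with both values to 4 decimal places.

k=0: u−w=-8.9040, u+w=-15.3340; √(b/2)=1.0392, √(2b)=2.0785; F=1.0392×(-8.904)=-9.2533, v=-15.3340/2.0785=-7.3776

0: F=-9.2533 v=-7.3776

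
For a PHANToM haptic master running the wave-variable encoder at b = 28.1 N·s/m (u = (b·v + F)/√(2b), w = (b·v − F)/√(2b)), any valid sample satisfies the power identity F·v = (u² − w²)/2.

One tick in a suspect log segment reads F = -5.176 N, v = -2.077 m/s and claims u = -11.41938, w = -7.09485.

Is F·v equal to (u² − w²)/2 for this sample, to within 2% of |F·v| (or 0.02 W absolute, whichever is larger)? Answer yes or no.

no

F·v = (-5.176)×(-2.077) = 10.7506 W.
(u² − w²)/2 = (130.4022 − 50.3369)/2 = 40.0327 W.
|Δ| = 29.2821;  2% of max(1, |F·v|) = 0.2150.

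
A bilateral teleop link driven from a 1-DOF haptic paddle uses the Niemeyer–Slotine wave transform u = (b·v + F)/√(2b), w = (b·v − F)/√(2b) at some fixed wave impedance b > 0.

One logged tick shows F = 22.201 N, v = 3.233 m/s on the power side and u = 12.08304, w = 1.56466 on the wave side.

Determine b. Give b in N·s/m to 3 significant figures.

b = 8.91 N·s/m

u + w = 13.6477;  u + w = √(2b)·v, so √(2b) = 13.6477/3.233 = 4.2214.
b = (√(2b))²/2 = 17.8200/2 = 8.9100.
(Check via u − w = 2F/√(2b): u − w = 10.5184, 2F/√(2b) = 10.5184.)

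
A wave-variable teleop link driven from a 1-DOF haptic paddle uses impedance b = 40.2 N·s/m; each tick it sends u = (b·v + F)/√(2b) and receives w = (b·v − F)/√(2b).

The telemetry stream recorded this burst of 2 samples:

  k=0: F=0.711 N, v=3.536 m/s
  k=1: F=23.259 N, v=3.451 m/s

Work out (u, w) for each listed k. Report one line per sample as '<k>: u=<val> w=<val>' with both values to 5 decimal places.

0: u=15.93225 w=15.77366
1: u=18.06583 w=12.87792

k=0: b·v=40.2×3.536=142.14720; √(2b)=8.96660; u=(142.14720+0.711)/8.96660=15.93225, w=(142.14720−0.711)/8.96660=15.77366
k=1: b·v=40.2×3.451=138.73020; √(2b)=8.96660; u=(138.73020+23.259)/8.96660=18.06583, w=(138.73020−23.259)/8.96660=12.87792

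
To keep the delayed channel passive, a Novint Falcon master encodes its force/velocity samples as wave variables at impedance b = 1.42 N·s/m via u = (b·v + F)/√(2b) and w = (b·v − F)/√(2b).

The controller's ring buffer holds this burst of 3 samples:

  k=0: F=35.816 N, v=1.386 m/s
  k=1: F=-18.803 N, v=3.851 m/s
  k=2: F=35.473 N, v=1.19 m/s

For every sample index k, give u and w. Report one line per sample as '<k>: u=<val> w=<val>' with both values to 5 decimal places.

0: u=22.42075 w=-20.08502
1: u=-7.91262 w=14.40244
2: u=22.05206 w=-20.04664

k=0: b·v=1.42×1.386=1.96812; √(2b)=1.68523; u=(1.96812+35.816)/1.68523=22.42075, w=(1.96812−35.816)/1.68523=-20.08502
k=1: b·v=1.42×3.851=5.46842; √(2b)=1.68523; u=(5.46842+(-18.803))/1.68523=-7.91262, w=(5.46842−(-18.803))/1.68523=14.40244
k=2: b·v=1.42×1.19=1.68980; √(2b)=1.68523; u=(1.68980+35.473)/1.68523=22.05206, w=(1.68980−35.473)/1.68523=-20.04664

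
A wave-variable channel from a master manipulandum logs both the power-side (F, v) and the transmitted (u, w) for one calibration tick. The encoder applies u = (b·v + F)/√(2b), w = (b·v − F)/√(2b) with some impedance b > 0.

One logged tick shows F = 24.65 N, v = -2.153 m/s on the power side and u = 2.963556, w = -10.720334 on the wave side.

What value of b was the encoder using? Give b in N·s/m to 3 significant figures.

u + w = -7.756778;  u + w = √(2b)·v, so √(2b) = -7.756778/(-2.153) = 3.602777.
b = (√(2b))²/2 = 12.979999/2 = 6.490000.
(Check via u − w = 2F/√(2b): u − w = 13.683890, 2F/√(2b) = 13.683890.)

b = 6.49 N·s/m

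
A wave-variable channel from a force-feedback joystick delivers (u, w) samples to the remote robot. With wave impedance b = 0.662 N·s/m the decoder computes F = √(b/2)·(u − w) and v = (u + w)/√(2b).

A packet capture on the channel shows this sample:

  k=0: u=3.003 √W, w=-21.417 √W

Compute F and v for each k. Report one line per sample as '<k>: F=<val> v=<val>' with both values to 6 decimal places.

k=0: u−w=24.420000, u+w=-18.414000; √(b/2)=0.575326, √(2b)=1.150652; F=0.575326×24.42=14.049461, v=-18.414000/1.150652=-16.003101

0: F=14.049461 v=-16.003101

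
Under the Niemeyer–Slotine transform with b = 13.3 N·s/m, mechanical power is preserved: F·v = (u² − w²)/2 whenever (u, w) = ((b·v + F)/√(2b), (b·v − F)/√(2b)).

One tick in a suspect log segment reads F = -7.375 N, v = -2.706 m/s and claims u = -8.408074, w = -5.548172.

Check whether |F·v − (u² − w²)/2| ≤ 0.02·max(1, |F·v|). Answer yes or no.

F·v = (-7.375)×(-2.706) = 19.956750 W.
(u² − w²)/2 = (70.695708 − 30.782213)/2 = 19.956748 W.
|Δ| = 0.000002;  2% of max(1, |F·v|) = 0.399135.

yes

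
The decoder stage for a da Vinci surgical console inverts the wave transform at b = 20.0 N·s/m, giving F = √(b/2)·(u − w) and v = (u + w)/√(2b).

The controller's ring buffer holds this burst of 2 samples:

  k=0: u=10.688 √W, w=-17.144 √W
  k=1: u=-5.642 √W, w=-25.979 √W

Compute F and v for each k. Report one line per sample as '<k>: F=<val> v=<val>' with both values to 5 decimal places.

k=0: u−w=27.83200, u+w=-6.45600; √(b/2)=3.16228, √(2b)=6.32456; F=3.16228×27.832=88.01251, v=-6.45600/6.32456=-1.02078
k=1: u−w=20.33700, u+w=-31.62100; √(b/2)=3.16228, √(2b)=6.32456; F=3.16228×20.337=64.31124, v=-31.62100/6.32456=-4.99972

0: F=88.01251 v=-1.02078
1: F=64.31124 v=-4.99972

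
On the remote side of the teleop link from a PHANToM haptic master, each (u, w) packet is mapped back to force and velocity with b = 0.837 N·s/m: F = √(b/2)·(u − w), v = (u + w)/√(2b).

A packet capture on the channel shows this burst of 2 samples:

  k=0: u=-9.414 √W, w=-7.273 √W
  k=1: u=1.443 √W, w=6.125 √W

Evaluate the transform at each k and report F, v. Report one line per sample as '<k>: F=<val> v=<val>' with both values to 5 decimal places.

k=0: u−w=-2.14100, u+w=-16.68700; √(b/2)=0.64692, √(2b)=1.29383; F=0.64692×(-2.141)=-1.38505, v=-16.68700/1.29383=-12.89735
k=1: u−w=-4.68200, u+w=7.56800; √(b/2)=0.64692, √(2b)=1.29383; F=0.64692×(-4.682)=-3.02886, v=7.56800/1.29383=5.84929

0: F=-1.38505 v=-12.89735
1: F=-3.02886 v=5.84929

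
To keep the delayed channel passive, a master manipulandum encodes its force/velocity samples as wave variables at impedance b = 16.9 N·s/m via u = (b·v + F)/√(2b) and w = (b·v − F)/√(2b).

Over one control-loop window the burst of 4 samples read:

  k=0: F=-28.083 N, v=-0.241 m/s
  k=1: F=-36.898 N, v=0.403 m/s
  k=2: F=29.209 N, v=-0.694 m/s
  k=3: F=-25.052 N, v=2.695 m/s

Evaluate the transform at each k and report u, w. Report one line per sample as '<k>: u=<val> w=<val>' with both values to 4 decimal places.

k=0: b·v=16.9×(-0.241)=-4.0729; √(2b)=5.8138; u=(-4.0729+(-28.083))/5.8138=-5.5310, w=(-4.0729−(-28.083))/5.8138=4.1299
k=1: b·v=16.9×0.403=6.8107; √(2b)=5.8138; u=(6.8107+(-36.898))/5.8138=-5.1752, w=(6.8107−(-36.898))/5.8138=7.5181
k=2: b·v=16.9×(-0.694)=-11.7286; √(2b)=5.8138; u=(-11.7286+29.209)/5.8138=3.0067, w=(-11.7286−29.209)/5.8138=-7.0415
k=3: b·v=16.9×2.695=45.5455; √(2b)=5.8138; u=(45.5455+(-25.052))/5.8138=3.5250, w=(45.5455−(-25.052))/5.8138=12.1431

0: u=-5.5310 w=4.1299
1: u=-5.1752 w=7.5181
2: u=3.0067 w=-7.0415
3: u=3.5250 w=12.1431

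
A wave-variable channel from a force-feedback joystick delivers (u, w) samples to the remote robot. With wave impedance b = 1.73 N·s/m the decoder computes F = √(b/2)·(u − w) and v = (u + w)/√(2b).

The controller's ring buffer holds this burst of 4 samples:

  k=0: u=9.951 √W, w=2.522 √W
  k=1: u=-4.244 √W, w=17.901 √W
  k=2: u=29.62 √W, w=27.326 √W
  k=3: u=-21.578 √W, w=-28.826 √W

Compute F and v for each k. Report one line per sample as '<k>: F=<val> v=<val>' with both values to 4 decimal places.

0: F=6.9094 v=6.7055
1: F=-20.5960 v=7.3420
2: F=2.1335 v=30.6144
3: F=6.7410 v=-27.0974

k=0: u−w=7.4290, u+w=12.4730; √(b/2)=0.9301, √(2b)=1.8601; F=0.9301×7.429=6.9094, v=12.4730/1.8601=6.7055
k=1: u−w=-22.1450, u+w=13.6570; √(b/2)=0.9301, √(2b)=1.8601; F=0.9301×(-22.145)=-20.5960, v=13.6570/1.8601=7.3420
k=2: u−w=2.2940, u+w=56.9460; √(b/2)=0.9301, √(2b)=1.8601; F=0.9301×2.294=2.1335, v=56.9460/1.8601=30.6144
k=3: u−w=7.2480, u+w=-50.4040; √(b/2)=0.9301, √(2b)=1.8601; F=0.9301×7.248=6.7410, v=-50.4040/1.8601=-27.0974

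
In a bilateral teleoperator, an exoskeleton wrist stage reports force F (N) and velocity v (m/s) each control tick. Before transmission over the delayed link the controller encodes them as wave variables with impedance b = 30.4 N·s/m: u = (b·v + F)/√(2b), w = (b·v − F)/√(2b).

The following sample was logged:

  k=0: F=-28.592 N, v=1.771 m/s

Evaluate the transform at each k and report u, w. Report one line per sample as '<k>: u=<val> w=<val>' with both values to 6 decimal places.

k=0: b·v=30.4×1.771=53.838400; √(2b)=7.797435; u=(53.838400+(-28.592))/7.797435=3.237782, w=(53.838400−(-28.592))/7.797435=10.571476

0: u=3.237782 w=10.571476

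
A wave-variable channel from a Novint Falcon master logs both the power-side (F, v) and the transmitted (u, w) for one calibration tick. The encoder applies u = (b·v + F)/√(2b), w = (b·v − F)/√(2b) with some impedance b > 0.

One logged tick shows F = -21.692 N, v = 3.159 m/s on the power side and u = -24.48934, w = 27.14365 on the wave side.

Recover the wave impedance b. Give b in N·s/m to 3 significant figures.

b = 0.353 N·s/m

u + w = 2.6543;  u + w = √(2b)·v, so √(2b) = 2.6543/3.159 = 0.8402.
b = (√(2b))²/2 = 0.7060/2 = 0.3530.
(Check via u − w = 2F/√(2b): u − w = -51.6330, 2F/√(2b) = -51.6330.)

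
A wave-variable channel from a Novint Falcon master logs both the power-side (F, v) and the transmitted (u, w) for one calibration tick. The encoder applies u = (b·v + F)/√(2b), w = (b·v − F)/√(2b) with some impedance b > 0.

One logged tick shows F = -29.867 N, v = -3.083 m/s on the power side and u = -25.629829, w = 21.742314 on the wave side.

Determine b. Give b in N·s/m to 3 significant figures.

u + w = -3.887515;  u + w = √(2b)·v, so √(2b) = -3.887515/(-3.083) = 1.260952.
b = (√(2b))²/2 = 1.590000/2 = 0.795000.
(Check via u − w = 2F/√(2b): u − w = -47.372143, 2F/√(2b) = -47.372144.)

b = 0.795 N·s/m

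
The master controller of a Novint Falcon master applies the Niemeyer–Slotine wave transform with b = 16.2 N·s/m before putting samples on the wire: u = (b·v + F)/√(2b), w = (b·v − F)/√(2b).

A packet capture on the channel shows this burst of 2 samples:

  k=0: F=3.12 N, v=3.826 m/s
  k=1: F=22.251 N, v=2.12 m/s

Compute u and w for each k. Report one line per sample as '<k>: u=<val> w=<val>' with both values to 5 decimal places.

0: u=11.43712 w=10.34086
1: u=9.94273 w=2.12452

k=0: b·v=16.2×3.826=61.98120; √(2b)=5.69210; u=(61.98120+3.12)/5.69210=11.43712, w=(61.98120−3.12)/5.69210=10.34086
k=1: b·v=16.2×2.12=34.34400; √(2b)=5.69210; u=(34.34400+22.251)/5.69210=9.94273, w=(34.34400−22.251)/5.69210=2.12452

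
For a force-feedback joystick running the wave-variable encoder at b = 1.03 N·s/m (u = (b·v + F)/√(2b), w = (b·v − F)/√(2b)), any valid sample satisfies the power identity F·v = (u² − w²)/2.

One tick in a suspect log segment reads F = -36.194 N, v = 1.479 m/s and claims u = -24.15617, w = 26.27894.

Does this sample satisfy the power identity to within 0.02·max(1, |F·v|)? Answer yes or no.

F·v = (-36.194)×1.479 = -53.53093 W.
(u² − w²)/2 = (583.52055 − 690.58269)/2 = -53.53107 W.
|Δ| = 0.00014;  2% of max(1, |F·v|) = 1.07062.

yes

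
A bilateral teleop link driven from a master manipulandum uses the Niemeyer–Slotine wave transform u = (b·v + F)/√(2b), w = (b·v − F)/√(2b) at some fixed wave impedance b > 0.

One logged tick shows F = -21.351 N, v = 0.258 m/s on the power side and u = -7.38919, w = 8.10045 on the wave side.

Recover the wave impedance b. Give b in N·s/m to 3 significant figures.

b = 3.8 N·s/m

u + w = 0.7113;  u + w = √(2b)·v, so √(2b) = 0.7113/0.258 = 2.7568.
b = (√(2b))²/2 = 7.6001/2 = 3.8000.
(Check via u − w = 2F/√(2b): u − w = -15.4896, 2F/√(2b) = -15.4896.)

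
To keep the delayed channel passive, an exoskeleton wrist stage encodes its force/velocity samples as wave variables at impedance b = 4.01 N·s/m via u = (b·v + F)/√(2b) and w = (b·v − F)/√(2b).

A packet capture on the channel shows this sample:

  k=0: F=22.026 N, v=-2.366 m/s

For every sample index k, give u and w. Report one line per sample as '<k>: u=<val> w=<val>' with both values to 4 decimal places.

k=0: b·v=4.01×(-2.366)=-9.4877; √(2b)=2.8320; u=(-9.4877+22.026)/2.8320=4.4274, w=(-9.4877−22.026)/2.8320=-11.1279

0: u=4.4274 w=-11.1279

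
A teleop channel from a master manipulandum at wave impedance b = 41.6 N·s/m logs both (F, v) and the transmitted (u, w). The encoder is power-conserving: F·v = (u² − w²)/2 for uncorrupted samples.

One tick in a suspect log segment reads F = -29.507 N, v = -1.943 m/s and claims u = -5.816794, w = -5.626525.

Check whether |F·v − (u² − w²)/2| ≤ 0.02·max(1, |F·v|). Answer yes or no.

F·v = (-29.507)×(-1.943) = 57.332101 W.
(u² − w²)/2 = (33.835092 − 31.657784)/2 = 1.088654 W.
|Δ| = 56.243447;  2% of max(1, |F·v|) = 1.146642.

no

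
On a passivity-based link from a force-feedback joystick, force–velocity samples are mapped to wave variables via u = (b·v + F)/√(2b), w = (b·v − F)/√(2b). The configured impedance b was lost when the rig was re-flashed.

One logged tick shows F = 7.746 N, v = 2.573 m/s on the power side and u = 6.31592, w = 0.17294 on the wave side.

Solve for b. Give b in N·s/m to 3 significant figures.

u + w = 6.4889;  u + w = √(2b)·v, so √(2b) = 6.4889/2.573 = 2.5219.
b = (√(2b))²/2 = 6.3600/2 = 3.1800.
(Check via u − w = 2F/√(2b): u − w = 6.1430, 2F/√(2b) = 6.1430.)

b = 3.18 N·s/m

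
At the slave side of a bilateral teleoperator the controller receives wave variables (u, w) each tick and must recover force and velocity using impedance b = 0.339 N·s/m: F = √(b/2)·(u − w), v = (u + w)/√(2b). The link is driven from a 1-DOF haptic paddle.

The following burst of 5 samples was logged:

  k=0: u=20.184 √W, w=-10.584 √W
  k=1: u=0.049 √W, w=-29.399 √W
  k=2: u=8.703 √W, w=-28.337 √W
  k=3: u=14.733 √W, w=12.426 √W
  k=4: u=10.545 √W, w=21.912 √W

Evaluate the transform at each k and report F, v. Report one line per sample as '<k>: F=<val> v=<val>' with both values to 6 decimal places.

k=0: u−w=30.768000, u+w=9.600000; √(b/2)=0.411704, √(2b)=0.823408; F=0.411704×30.768=12.667302, v=9.600000/0.823408=11.658868
k=1: u−w=29.448000, u+w=-29.350000; √(b/2)=0.411704, √(2b)=0.823408; F=0.411704×29.448=12.123853, v=-29.350000/0.823408=-35.644560
k=2: u−w=37.040000, u+w=-19.634000; √(b/2)=0.411704, √(2b)=0.823408; F=0.411704×37.04=15.249508, v=-19.634000/0.823408=-23.844814
k=3: u−w=2.307000, u+w=27.159000; √(b/2)=0.411704, √(2b)=0.823408; F=0.411704×2.307=0.949801, v=27.159000/0.823408=32.983666
k=4: u−w=-11.367000, u+w=32.457000; √(b/2)=0.411704, √(2b)=0.823408; F=0.411704×(-11.367)=-4.679837, v=32.457000/0.823408=39.417904

0: F=12.667302 v=11.658868
1: F=12.123853 v=-35.644560
2: F=15.249508 v=-23.844814
3: F=0.949801 v=32.983666
4: F=-4.679837 v=39.417904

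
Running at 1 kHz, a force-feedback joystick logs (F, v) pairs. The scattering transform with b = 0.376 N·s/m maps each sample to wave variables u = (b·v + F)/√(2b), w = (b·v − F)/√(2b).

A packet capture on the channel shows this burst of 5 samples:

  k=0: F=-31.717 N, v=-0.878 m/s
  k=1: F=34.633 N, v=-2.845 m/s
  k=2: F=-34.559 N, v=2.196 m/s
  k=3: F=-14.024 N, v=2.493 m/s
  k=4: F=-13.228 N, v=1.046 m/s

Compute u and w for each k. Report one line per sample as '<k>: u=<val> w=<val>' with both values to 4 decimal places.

k=0: b·v=0.376×(-0.878)=-0.3301; √(2b)=0.8672; u=(-0.3301+(-31.717))/0.8672=-36.9556, w=(-0.3301−(-31.717))/0.8672=36.1942
k=1: b·v=0.376×(-2.845)=-1.0697; √(2b)=0.8672; u=(-1.0697+34.633)/0.8672=38.7040, w=(-1.0697−34.633)/0.8672=-41.1711
k=2: b·v=0.376×2.196=0.8257; √(2b)=0.8672; u=(0.8257+(-34.559))/0.8672=-38.9000, w=(0.8257−(-34.559))/0.8672=40.8044
k=3: b·v=0.376×2.493=0.9374; √(2b)=0.8672; u=(0.9374+(-14.024))/0.8672=-15.0910, w=(0.9374−(-14.024))/0.8672=17.2529
k=4: b·v=0.376×1.046=0.3933; √(2b)=0.8672; u=(0.3933+(-13.228))/0.8672=-14.8005, w=(0.3933−(-13.228))/0.8672=15.7076

0: u=-36.9556 w=36.1942
1: u=38.7040 w=-41.1711
2: u=-38.9000 w=40.8044
3: u=-15.0910 w=17.2529
4: u=-14.8005 w=15.7076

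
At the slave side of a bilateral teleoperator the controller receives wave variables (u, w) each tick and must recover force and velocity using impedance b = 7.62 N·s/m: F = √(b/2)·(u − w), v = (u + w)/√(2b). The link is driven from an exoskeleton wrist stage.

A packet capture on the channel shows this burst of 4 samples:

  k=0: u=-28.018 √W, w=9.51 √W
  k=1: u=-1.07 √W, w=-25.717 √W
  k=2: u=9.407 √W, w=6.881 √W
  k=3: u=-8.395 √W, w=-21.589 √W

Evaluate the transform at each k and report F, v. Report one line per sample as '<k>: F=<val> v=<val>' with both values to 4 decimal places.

k=0: u−w=-37.5280, u+w=-18.5080; √(b/2)=1.9519, √(2b)=3.9038; F=1.9519×(-37.528)=-73.2517, v=-18.5080/3.9038=-4.7410
k=1: u−w=24.6470, u+w=-26.7870; √(b/2)=1.9519, √(2b)=3.9038; F=1.9519×24.647=48.1090, v=-26.7870/3.9038=-6.8617
k=2: u−w=2.5260, u+w=16.2880; √(b/2)=1.9519, √(2b)=3.9038; F=1.9519×2.526=4.9306, v=16.2880/3.9038=4.1723
k=3: u−w=13.1940, u+w=-29.9840; √(b/2)=1.9519, √(2b)=3.9038; F=1.9519×13.194=25.7537, v=-29.9840/3.9038=-7.6806

0: F=-73.2517 v=-4.7410
1: F=48.1090 v=-6.8617
2: F=4.9306 v=4.1723
3: F=25.7537 v=-7.6806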